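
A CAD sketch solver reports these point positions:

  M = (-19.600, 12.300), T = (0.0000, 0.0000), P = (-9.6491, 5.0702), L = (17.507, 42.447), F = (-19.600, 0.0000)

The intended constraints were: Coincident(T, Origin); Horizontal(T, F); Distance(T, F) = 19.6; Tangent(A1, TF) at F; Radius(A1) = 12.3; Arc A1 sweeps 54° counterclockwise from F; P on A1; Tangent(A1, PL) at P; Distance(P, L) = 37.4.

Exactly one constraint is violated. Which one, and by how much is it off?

Distance(P, L) = 37.4 — off by 8.80.

T = (0.00, 0.00) ✓; T.y = 0.00, F.y = 0.00 ✓; |TF| = 19.60 ✓; ∠(MF, FT) = 90.00° ✓; |MF| = 12.30 ✓; bearing(M→P) − bearing(M→F) = 54.00° ✓; |MP| = 12.30 ✓; ∠(MP, PL) = 90.00° ✓; |PL| = 46.20 ✗.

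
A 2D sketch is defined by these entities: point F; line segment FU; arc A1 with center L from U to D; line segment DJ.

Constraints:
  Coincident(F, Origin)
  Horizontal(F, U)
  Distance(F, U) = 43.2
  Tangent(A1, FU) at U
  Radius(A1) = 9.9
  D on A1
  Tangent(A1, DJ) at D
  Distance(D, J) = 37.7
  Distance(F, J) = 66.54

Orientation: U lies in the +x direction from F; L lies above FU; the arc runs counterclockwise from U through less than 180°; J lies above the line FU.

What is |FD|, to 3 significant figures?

54.2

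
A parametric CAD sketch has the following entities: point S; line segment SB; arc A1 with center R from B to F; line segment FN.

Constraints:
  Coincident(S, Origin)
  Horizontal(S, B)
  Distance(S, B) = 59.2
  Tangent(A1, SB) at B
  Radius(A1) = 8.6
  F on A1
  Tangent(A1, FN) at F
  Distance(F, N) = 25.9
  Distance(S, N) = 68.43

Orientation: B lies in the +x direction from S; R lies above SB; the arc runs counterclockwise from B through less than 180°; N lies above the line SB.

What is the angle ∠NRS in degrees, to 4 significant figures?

96.32°

Checks: |RF| = 8.600 ✓; ∠(RF, FN) = 90.00° ✓; |FN| = 25.90 ✓; |SN| = 68.43 ✓.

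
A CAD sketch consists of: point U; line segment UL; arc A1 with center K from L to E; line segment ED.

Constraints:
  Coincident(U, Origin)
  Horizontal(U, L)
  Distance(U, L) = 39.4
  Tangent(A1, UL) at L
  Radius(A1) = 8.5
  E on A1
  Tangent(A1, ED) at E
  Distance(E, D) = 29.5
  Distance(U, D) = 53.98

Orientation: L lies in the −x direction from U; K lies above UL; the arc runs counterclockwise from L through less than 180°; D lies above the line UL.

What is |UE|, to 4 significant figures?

32.73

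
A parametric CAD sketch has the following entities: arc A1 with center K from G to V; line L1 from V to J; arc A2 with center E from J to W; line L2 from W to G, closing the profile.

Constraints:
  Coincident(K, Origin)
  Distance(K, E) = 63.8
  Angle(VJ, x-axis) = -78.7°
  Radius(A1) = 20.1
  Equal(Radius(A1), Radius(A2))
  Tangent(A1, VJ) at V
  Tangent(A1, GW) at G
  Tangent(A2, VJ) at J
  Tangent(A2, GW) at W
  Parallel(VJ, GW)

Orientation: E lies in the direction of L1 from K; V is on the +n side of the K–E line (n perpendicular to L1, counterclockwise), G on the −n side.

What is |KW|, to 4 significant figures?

66.89

The slot axis is L1's direction at -78.7°, so u = (cos -78.7°, sin -78.7°) = (0.1959, -0.9806) and n = (−sin -78.7°, cos -78.7°) = (0.9806, 0.1959). K is at the origin and E lies 63.8 along u from K, so E = 63.8·u = (12.50, -62.56). Tangency of A1 to both parallel lines with radius 20.1 puts V and G at K ± 20.1·n: V = (19.71, 3.939), G = (-19.71, -3.939). Equal radii place J and W the same way about E: J = E + 20.1·n = (32.21, -58.62), W = E − 20.1·n = (-7.209, -66.50). Then |KW| = |W − K| = 66.89.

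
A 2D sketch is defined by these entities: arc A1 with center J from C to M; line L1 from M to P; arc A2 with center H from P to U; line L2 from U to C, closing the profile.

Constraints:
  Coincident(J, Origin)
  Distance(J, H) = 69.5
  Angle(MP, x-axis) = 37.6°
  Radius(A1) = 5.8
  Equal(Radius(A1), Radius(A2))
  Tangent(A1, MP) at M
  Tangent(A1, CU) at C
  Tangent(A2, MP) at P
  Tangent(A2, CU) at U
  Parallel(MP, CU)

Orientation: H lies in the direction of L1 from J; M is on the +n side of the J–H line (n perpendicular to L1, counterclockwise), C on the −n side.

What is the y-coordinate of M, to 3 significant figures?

4.60

J is at the origin and H lies 69.5 along u from J, so H = 69.5·u = (55.1, 42.4). Tangency of A1 to both parallel lines with radius 5.8 puts M and C at J ± 5.8·n: M = (-3.54, 4.60), C = (3.54, -4.60). So M.y = 4.60.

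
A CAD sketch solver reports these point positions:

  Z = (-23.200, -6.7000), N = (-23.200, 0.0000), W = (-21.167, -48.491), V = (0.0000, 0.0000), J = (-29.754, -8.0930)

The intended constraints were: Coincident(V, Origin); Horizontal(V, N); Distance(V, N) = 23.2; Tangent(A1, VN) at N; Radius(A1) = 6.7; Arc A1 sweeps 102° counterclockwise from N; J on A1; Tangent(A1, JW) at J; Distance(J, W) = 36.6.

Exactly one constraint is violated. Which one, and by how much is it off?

Distance(J, W) = 36.6 — off by 4.70.

V = (0.00, 0.00) ✓; V.y = 0.00, N.y = 0.00 ✓; |VN| = 23.20 ✓; ∠(ZN, NV) = 90.00° ✓; |ZN| = 6.700 ✓; bearing(Z→J) − bearing(Z→N) = 102.0° ✓; |ZJ| = 6.700 ✓; ∠(ZJ, JW) = 90.00° ✓; |JW| = 41.30 ✗.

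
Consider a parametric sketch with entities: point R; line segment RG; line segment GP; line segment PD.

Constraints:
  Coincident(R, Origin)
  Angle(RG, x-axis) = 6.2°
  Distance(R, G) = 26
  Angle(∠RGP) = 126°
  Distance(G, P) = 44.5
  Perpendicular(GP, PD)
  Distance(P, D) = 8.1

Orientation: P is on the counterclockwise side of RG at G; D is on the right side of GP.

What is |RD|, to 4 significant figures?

66.50

R is at the origin; RG runs at 6.2° with length 26.0, so G = 26.0·(cos 6.2°, sin 6.2°) = (25.85, 2.808). ∠RGP = 126.0°, so GP runs at 6.2° + (180° − 126.0°) = 60.20° from the x-axis; with |GP| = 44.5, P = G + 44.5·(cos 60.20°, sin 60.20°) = (47.96, 41.42). GP is perpendicular to PD; with |PD| = 8.1 on the right of GP, D = P + 8.1·(0.8678, -0.4970) = (54.99, 37.40). Then |RD| = |D − R| = 66.50.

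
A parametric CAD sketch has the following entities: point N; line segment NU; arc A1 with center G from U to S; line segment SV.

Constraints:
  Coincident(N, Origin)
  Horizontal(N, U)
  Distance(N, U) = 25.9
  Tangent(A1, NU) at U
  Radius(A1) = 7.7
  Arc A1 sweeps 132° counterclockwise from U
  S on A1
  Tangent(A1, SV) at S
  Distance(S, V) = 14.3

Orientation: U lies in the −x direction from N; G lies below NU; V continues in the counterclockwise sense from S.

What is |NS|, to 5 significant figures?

34.134

N is at the origin; N and U share the same y with |NU| = 25.9 and U on the −x side, so U = (-25.900, 0.0000). The tangent condition forces GU to be normal to NU, so G = U + (0, -7.7) = (-25.900, -7.7000). On A1, U sits at bearing 90° from G; a 132° counterclockwise sweep puts S at bearing 222°, so S = G + 7.7·(cos 222°, sin 222°) = (-31.622, -12.852). Then |NS| = |S − N| = 34.134.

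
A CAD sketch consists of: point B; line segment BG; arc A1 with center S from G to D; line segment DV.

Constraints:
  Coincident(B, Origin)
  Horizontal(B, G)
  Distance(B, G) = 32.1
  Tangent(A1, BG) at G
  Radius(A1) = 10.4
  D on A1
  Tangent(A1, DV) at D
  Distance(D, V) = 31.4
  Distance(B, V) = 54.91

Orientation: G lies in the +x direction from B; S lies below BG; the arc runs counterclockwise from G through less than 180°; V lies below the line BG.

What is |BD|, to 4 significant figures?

26.46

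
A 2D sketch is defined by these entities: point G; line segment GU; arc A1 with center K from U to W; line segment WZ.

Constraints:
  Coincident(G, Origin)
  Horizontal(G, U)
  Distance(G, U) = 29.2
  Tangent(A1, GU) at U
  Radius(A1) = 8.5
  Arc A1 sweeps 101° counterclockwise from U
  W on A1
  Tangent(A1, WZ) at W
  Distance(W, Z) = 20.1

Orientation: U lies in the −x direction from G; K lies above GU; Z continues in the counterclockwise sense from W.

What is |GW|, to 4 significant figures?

23.18

The tangent condition forces KU to be normal to GU, so K = U + (0, 8.5) = (-29.20, 8.500). On A1, U sits at bearing -90° from K; a 101° counterclockwise sweep puts W at bearing 11°, so W = K + 8.5·(cos 11°, sin 11°) = (-20.86, 10.12). Then |GW| = |W − G| = 23.18.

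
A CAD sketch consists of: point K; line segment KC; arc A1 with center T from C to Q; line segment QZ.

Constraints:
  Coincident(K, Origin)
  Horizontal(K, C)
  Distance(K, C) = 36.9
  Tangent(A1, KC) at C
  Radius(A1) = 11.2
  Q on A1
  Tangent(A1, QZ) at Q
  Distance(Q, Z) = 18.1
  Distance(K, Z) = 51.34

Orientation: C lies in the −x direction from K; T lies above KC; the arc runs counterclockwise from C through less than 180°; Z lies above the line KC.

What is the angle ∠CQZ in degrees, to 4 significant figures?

115.0°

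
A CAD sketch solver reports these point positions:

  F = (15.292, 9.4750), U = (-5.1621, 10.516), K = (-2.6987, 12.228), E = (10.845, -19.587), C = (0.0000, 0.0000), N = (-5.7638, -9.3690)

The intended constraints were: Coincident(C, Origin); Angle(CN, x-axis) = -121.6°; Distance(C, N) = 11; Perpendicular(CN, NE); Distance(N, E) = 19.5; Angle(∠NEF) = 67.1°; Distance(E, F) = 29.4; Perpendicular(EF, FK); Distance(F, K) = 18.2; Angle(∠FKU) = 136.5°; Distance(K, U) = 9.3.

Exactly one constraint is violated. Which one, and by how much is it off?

Distance(K, U) = 9.3 — off by 6.30.

C = (0.00, 0.00) ✓; CN at -121.6° ✓; |CN| = 11.00 ✓; ∠(CN, NE) = 90.00° ✓; |NE| = 19.50 ✓; ∠NEF = 67.10° ✓; |EF| = 29.40 ✓; ∠(EF, FK) = 90.00° ✓; |FK| = 18.20 ✓; ∠FKU = 136.5° ✓; |KU| = 3.000 ✗.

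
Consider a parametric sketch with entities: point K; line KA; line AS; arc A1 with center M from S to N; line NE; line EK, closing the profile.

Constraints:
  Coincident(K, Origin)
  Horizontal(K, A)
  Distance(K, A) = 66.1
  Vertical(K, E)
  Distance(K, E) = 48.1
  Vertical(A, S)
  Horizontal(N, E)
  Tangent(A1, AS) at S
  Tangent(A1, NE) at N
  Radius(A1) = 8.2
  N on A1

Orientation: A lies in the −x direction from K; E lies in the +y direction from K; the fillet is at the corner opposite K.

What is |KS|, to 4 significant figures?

77.21

K is at the origin; K and A share the same y with |KA| = 66.1 and A on the −x side, so A = (-66.10, 0.000). K and E share the same x with |KE| = 48.1 and E on the +y side, so E = (0.000, 48.10). The virtual corner opposite K is at (-66.10, 48.10). The tangent condition forces MS to be normal to AS and the tangent condition forces MN to be normal to NE, with radius 8.2, so the center M sits 8.2 in from both sides at M = (-57.90, 39.90). That places the tangent points at S = (-66.10, 39.90) on AS and N = (-57.90, 48.10) on NE. Then |KS| = |S − K| = 77.21.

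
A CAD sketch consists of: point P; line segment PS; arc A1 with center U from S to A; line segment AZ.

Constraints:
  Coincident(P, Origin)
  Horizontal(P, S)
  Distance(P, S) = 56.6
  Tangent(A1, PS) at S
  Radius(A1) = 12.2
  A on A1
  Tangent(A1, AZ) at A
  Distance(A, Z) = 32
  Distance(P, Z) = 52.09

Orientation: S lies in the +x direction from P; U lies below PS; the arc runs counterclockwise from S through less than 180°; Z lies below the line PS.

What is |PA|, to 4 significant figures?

45.79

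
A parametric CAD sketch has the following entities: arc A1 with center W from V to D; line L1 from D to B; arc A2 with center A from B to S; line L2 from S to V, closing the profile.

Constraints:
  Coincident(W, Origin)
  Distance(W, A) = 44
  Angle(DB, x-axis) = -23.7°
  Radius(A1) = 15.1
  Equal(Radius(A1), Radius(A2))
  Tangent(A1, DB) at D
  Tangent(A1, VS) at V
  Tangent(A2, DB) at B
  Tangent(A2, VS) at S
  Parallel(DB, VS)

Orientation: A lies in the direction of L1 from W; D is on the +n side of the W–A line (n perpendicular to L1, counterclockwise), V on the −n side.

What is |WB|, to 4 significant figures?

46.52

The slot axis is L1's direction at -23.7°, so u = (cos -23.7°, sin -23.7°) = (0.9157, -0.4019) and n = (−sin -23.7°, cos -23.7°) = (0.4019, 0.9157). W is at the origin and A lies 44.0 along u from W, so A = 44.0·u = (40.29, -17.69). Tangency of A1 to both parallel lines with radius 15.1 puts D and V at W ± 15.1·n: D = (6.069, 13.83), V = (-6.069, -13.83). Equal radii place B and S the same way about A: B = A + 15.1·n = (46.36, -3.859), S = A − 15.1·n = (34.22, -31.51). Then |WB| = |B − W| = 46.52.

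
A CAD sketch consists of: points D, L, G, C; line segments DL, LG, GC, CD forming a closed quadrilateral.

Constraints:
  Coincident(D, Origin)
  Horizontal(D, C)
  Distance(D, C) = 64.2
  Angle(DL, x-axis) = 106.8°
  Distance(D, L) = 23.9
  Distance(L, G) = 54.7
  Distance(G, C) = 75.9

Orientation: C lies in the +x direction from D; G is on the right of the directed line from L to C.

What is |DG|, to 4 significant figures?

32.13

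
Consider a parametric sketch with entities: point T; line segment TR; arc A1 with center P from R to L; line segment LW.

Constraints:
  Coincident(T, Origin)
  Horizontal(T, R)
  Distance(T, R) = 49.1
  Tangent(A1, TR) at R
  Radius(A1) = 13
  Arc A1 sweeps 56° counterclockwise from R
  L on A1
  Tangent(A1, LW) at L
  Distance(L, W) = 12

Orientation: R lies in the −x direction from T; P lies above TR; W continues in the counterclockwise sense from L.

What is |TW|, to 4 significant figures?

35.29

T is at the origin; TR is horizontal with |TR| = 49.1 and R on the −x side, so R = (-49.10, 0.000). Since A1 is tangent to TR there, PR ⟂ TR, so P = R + (0, 13) = (-49.10, 13.00). On A1, R sits at bearing -90° from P; a 56° counterclockwise sweep puts L at bearing -34°, so L = P + 13.0·(cos -34°, sin -34°) = (-38.32, 5.730). A1 meets LW tangentially, so PL is at right angles to LW, so LW runs along (−sin -34°, cos -34°); with |LW| = 12.0, W = (-31.61, 15.68). Then |TW| = |W − T| = 35.29.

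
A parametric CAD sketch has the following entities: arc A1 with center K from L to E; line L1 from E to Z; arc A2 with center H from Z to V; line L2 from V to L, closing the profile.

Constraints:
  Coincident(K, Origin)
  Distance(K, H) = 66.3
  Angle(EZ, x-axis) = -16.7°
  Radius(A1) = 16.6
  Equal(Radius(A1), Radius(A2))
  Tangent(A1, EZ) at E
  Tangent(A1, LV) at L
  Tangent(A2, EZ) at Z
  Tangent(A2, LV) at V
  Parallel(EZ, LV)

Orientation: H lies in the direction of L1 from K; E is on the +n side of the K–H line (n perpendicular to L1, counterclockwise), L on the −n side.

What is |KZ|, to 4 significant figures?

68.35

Tangency of A1 to both parallel lines with radius 16.6 puts E and L at K ± 16.6·n: E = (4.770, 15.90), L = (-4.770, -15.90). Equal radii place Z and V the same way about H: Z = H + 16.6·n = (68.27, -3.152), V = H − 16.6·n = (58.73, -34.95). Then |KZ| = |Z − K| = 68.35.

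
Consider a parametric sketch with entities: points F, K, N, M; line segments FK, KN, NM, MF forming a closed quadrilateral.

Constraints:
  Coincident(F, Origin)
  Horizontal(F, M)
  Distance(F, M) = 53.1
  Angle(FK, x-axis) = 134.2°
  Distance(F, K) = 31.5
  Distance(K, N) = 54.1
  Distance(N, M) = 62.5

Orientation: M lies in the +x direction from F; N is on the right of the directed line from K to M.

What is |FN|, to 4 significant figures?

28.14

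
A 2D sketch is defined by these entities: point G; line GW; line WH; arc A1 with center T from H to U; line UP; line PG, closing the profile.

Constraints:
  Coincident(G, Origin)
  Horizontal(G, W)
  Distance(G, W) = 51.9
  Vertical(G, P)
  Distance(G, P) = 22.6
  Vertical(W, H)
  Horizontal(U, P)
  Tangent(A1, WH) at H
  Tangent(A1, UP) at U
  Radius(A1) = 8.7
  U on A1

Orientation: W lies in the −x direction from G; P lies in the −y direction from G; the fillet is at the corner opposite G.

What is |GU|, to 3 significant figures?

48.8

The virtual corner opposite G is at (-51.9, -22.6). The tangent condition forces TH to be normal to WH and since A1 is tangent to UP there, TU ⟂ UP, with radius 8.7, so the center T sits 8.7 in from both sides at T = (-43.2, -13.9). That places the tangent points at H = (-51.9, -13.9) on WH and U = (-43.2, -22.6) on UP. Then |GU| = |U − G| = 48.8.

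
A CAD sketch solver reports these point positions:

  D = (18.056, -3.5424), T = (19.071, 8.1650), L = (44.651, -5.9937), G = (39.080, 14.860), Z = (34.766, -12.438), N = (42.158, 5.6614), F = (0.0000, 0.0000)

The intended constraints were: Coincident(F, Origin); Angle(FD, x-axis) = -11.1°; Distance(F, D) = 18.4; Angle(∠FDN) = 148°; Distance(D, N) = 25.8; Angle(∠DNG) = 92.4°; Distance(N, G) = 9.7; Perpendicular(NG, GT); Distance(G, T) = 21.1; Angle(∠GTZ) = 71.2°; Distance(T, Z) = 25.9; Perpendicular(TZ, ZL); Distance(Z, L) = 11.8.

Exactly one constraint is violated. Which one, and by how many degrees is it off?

Perpendicular(TZ, ZL) — off by 4.20°.

F = (0.00, 0.00) ✓; FD at -11.10° ✓; |FD| = 18.40 ✓; ∠FDN = 148.0° ✓; |DN| = 25.80 ✓; ∠DNG = 92.40° ✓; |NG| = 9.700 ✓; ∠(NG, GT) = 90.00° ✓; |GT| = 21.10 ✓; ∠GTZ = 71.20° ✓; |TZ| = 25.90 ✓; ∠(TZ, ZL) = 85.80° ✗; |ZL| = 11.80 ✓.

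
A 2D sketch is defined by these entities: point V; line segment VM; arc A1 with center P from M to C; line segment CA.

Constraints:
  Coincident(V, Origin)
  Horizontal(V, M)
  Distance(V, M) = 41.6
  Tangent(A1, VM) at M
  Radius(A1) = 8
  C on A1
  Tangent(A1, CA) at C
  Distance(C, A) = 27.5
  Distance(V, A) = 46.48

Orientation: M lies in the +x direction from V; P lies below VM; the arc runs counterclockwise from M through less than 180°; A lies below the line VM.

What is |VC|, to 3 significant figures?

34.4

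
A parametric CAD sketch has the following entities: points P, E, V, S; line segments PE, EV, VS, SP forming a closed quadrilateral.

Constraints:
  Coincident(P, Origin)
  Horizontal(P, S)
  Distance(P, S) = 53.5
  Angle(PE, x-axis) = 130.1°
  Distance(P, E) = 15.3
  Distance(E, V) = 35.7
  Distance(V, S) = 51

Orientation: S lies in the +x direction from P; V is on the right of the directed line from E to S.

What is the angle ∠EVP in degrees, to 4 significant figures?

9.190°

Checks: |EV| = 35.70 ✓; |VS| = 51.00 ✓.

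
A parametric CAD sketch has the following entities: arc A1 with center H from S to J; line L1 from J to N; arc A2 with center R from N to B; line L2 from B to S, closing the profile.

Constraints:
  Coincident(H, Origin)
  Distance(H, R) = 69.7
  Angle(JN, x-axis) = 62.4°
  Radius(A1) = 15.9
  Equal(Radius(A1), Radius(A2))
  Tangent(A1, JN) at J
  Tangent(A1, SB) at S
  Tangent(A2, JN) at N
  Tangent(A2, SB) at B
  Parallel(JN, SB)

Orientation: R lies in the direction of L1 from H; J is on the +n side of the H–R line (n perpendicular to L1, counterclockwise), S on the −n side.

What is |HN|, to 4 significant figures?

71.49

The slot axis is L1's direction at 62.4°, so u = (cos 62.4°, sin 62.4°) = (0.4633, 0.8862) and n = (−sin 62.4°, cos 62.4°) = (-0.8862, 0.4633). H is at the origin and R lies 69.7 along u from H, so R = 69.7·u = (32.29, 61.77). Tangency of A1 to both parallel lines with radius 15.9 puts J and S at H ± 15.9·n: J = (-14.09, 7.366), S = (14.09, -7.366). Equal radii place N and B the same way about R: N = R + 15.9·n = (18.20, 69.13), B = R − 15.9·n = (46.38, 54.40). Then |HN| = |N − H| = 71.49.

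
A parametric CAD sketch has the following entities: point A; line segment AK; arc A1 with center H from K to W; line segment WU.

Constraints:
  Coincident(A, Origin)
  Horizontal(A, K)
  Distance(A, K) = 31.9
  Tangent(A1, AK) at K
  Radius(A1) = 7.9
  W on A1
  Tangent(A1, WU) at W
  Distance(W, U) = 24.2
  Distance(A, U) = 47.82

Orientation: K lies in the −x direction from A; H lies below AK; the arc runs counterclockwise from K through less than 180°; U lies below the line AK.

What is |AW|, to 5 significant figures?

40.762

A is at the origin; A and K share the same y with |AK| = 31.9 and K on the −x side, so K = (-31.900, 0.0000). The tangent condition forces HK to be normal to AK, so H = K + (0, -7.9) = (-31.900, -7.9000). Since HW ⟂ WU (tangency), |HU| = √(7.9² + 24.2²) = 25.457 regardless of where W sits on A1. So U lies on both circle(A, 47.82) and circle(H, 25.457); the below-AK intersection is U = (-34.382, -33.235). W is the foot of the tangent from U: W = (-39.613, -9.6076).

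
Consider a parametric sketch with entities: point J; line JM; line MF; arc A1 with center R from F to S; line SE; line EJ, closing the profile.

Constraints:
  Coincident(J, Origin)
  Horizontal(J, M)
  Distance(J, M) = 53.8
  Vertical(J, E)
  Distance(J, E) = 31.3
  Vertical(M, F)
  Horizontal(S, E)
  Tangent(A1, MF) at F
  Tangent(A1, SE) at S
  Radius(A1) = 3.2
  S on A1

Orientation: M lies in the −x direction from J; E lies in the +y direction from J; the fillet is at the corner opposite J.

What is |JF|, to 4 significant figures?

60.70

J is at the origin; JM is horizontal with |JM| = 53.8 and M on the −x side, so M = (-53.80, 0.000). J and E share the same x with |JE| = 31.3 and E on the +y side, so E = (0.000, 31.30). The virtual corner opposite J is at (-53.80, 31.30). Since A1 is tangent to MF there, RF ⟂ MF and since A1 is tangent to SE there, RS ⟂ SE, with radius 3.2, so the center R sits 3.2 in from both sides at R = (-50.60, 28.10). That places the tangent points at F = (-53.80, 28.10) on MF and S = (-50.60, 31.30) on SE. Then |JF| = |F − J| = 60.70.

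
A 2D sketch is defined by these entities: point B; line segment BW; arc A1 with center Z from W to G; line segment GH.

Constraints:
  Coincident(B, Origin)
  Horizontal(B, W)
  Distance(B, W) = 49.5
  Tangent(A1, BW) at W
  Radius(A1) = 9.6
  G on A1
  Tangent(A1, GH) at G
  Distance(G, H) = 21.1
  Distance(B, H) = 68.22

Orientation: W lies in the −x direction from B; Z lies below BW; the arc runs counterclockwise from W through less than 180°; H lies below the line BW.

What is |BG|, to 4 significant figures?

59.63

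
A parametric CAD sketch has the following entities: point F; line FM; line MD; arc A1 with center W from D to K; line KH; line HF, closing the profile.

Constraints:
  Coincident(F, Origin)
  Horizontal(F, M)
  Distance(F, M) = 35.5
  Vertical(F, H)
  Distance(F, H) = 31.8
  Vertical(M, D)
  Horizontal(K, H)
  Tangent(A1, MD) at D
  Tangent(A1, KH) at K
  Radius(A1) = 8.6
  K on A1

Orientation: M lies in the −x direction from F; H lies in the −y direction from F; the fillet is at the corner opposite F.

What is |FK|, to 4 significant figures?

41.65

F is at the origin; FM is horizontal with |FM| = 35.5 and M on the −x side, so M = (-35.50, 0.000). F and H share the same x with |FH| = 31.8 and H on the −y side, so H = (0.000, -31.80). The virtual corner opposite F is at (-35.50, -31.80). A1 meets MD tangentially, so WD is at right angles to MD and A1 meets KH tangentially, so WK is at right angles to KH, with radius 8.6, so the center W sits 8.6 in from both sides at W = (-26.90, -23.20). That places the tangent points at D = (-35.50, -23.20) on MD and K = (-26.90, -31.80) on KH. Then |FK| = |K − F| = 41.65.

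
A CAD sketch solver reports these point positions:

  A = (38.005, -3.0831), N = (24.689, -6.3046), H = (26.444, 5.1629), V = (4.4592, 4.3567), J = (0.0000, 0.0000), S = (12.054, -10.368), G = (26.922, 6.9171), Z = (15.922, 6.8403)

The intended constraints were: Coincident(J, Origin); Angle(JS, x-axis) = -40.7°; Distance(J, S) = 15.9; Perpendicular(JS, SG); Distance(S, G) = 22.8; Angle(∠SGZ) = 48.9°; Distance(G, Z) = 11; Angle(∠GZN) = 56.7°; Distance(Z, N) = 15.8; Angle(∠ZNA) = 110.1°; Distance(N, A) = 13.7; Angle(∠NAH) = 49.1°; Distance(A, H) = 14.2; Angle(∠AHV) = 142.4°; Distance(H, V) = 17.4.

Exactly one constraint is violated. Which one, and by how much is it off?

Distance(H, V) = 17.4 — off by 4.60.

J = (0.00, 0.00) ✓; JS at -40.70° ✓; |JS| = 15.90 ✓; ∠(JS, SG) = 90.00° ✓; |SG| = 22.80 ✓; ∠SGZ = 48.90° ✓; |GZ| = 11.00 ✓; ∠GZN = 56.70° ✓; |ZN| = 15.80 ✓; ∠ZNA = 110.1° ✓; |NA| = 13.70 ✓; ∠NAH = 49.10° ✓; |AH| = 14.20 ✓; ∠AHV = 142.4° ✓; |HV| = 22.00 ✗.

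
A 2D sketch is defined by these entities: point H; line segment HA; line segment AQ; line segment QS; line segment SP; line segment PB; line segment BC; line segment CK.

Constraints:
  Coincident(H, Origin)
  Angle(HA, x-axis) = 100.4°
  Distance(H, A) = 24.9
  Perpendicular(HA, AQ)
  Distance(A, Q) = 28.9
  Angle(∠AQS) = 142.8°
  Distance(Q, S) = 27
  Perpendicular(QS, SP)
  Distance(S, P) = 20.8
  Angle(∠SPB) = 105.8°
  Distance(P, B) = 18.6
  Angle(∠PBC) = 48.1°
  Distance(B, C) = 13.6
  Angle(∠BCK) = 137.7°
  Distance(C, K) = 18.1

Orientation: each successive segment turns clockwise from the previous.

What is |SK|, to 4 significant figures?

8.543

∠PBC = 48.1° gives BC at 37.10° from the x-axis; with |BC| = 13.6, C = (31.24, 10.72). ∠BCK = 137.7° gives CK at -5.200° from the x-axis; with |CK| = 18.1, K = (49.27, 9.081). Then |SK| = |K − S| = 8.543.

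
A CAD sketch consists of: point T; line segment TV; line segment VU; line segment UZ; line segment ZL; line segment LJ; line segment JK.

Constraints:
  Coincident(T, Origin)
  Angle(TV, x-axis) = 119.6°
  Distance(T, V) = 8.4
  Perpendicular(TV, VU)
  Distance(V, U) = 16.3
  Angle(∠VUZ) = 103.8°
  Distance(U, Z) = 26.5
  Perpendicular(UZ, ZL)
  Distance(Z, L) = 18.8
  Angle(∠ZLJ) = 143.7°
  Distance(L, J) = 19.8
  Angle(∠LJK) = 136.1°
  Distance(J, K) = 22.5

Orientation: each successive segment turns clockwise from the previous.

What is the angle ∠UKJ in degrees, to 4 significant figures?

69.35°

T is at the origin; TV runs at 119.6° with length 8.4, so V = (-4.149, 7.304). TV ⟂ VU, so VU runs at 29.60°; with |VU| = 16.3, U = (10.02, 15.36). ∠VUZ = 103.8° gives UZ at -46.60° from the x-axis; with |UZ| = 26.5, Z = (28.23, -3.899). UZ ⟂ ZL, so ZL runs at -136.6°; with |ZL| = 18.8, L = (14.57, -16.82). ∠ZLJ = 143.7° gives LJ at -172.9° from the x-axis; with |LJ| = 19.8, J = (-5.076, -19.26). ∠LJK = 136.1° gives JK at 143.2° from the x-axis; with |JK| = 22.5, K = (-23.09, -5.786). Then cos ∠UKJ = KU·KJ / (|KU||KJ|), giving 69.35°.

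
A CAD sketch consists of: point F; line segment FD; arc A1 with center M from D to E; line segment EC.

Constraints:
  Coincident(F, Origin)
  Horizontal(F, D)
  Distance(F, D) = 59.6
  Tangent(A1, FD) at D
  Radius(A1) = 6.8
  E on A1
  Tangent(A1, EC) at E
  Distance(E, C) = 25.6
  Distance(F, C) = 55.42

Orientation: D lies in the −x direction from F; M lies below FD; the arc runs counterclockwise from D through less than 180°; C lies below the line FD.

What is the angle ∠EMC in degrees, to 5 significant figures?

75.124°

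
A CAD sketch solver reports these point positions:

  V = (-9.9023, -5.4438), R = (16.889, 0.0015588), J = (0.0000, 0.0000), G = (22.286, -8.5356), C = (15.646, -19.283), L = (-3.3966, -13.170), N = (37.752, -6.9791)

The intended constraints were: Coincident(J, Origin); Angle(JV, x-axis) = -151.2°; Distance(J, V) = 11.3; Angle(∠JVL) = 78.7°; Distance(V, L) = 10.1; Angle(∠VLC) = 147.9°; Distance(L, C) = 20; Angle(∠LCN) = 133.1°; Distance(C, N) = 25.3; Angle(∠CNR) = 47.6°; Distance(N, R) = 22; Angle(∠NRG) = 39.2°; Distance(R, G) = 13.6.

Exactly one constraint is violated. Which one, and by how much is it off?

Distance(R, G) = 13.6 — off by 3.50.

J = (0.00, 0.00) ✓; JV at -151.2° ✓; |JV| = 11.30 ✓; ∠JVL = 78.70° ✓; |VL| = 10.10 ✓; ∠VLC = 147.9° ✓; |LC| = 20.00 ✓; ∠LCN = 133.1° ✓; |CN| = 25.30 ✓; ∠CNR = 47.60° ✓; |NR| = 22.00 ✓; ∠NRG = 39.20° ✓; |RG| = 10.10 ✗.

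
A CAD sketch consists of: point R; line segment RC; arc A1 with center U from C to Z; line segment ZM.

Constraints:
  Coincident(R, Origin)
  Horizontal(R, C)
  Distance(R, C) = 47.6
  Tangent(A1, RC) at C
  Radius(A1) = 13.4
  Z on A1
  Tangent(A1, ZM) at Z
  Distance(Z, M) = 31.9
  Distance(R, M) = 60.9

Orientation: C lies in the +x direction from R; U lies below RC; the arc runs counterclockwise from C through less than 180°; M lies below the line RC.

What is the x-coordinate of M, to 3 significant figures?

38.9

Checks: |UZ| = 13.40 ✓; ∠(UZ, ZM) = 90.00° ✓; |ZM| = 31.90 ✓; |RM| = 60.90 ✓.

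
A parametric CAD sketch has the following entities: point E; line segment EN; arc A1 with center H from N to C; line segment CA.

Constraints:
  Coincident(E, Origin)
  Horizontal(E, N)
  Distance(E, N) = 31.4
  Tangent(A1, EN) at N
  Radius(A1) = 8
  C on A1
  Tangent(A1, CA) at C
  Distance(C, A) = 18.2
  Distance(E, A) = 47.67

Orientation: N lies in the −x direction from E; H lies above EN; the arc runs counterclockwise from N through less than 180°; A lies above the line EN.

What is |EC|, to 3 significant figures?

29.7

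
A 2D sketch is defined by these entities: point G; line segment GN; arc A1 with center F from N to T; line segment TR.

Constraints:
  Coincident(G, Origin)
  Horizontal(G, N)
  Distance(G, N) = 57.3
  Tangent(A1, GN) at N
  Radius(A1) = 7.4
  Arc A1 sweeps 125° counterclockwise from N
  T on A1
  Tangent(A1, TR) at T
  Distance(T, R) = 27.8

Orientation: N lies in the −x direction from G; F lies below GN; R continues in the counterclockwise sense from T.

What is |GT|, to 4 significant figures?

64.42

The tangent condition forces FN to be normal to GN, so F = N + (0, -7.4) = (-57.30, -7.400). On A1, N sits at bearing 90° from F; a 125° counterclockwise sweep puts T at bearing 215°, so T = F + 7.4·(cos 215°, sin 215°) = (-63.36, -11.64). Then |GT| = |T − G| = 64.42.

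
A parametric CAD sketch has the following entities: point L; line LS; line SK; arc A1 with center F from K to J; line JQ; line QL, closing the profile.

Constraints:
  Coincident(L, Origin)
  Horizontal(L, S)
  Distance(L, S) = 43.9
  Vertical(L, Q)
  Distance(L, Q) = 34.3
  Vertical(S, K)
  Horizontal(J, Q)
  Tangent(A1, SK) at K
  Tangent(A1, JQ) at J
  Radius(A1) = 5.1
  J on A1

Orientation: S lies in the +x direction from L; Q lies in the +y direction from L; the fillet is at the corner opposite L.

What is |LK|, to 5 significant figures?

52.724

L is at the origin; L and S share the same y with |LS| = 43.9 and S on the +x side, so S = (43.900, 0.0000). L and Q share the same x with |LQ| = 34.3 and Q on the +y side, so Q = (0.0000, 34.300). The virtual corner opposite L is at (43.900, 34.300). Tangency of A1 to SK means the radius FK is perpendicular to SK and tangency of A1 to JQ means the radius FJ is perpendicular to JQ, with radius 5.1, so the center F sits 5.1 in from both sides at F = (38.800, 29.200). That places the tangent points at K = (43.900, 29.200) on SK and J = (38.800, 34.300) on JQ. Then |LK| = |K − L| = 52.724.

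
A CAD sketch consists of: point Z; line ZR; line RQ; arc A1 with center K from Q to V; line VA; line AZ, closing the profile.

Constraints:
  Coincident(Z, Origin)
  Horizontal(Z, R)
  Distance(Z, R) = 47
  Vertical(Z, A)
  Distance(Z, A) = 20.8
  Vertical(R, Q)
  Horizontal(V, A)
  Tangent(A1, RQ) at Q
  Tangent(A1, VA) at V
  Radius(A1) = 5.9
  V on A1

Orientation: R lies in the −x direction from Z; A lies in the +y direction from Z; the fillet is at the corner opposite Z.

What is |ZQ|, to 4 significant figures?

49.31

Z is at the origin; ZR is horizontal with |ZR| = 47.0 and R on the −x side, so R = (-47.00, 0.000). ZA is vertical with |ZA| = 20.8 and A on the +y side, so A = (0.000, 20.80). The virtual corner opposite Z is at (-47.00, 20.80). A1 meets RQ tangentially, so KQ is at right angles to RQ and A1 meets VA tangentially, so KV is at right angles to VA, with radius 5.9, so the center K sits 5.9 in from both sides at K = (-41.10, 14.90). That places the tangent points at Q = (-47.00, 14.90) on RQ and V = (-41.10, 20.80) on VA. Then |ZQ| = |Q − Z| = 49.31.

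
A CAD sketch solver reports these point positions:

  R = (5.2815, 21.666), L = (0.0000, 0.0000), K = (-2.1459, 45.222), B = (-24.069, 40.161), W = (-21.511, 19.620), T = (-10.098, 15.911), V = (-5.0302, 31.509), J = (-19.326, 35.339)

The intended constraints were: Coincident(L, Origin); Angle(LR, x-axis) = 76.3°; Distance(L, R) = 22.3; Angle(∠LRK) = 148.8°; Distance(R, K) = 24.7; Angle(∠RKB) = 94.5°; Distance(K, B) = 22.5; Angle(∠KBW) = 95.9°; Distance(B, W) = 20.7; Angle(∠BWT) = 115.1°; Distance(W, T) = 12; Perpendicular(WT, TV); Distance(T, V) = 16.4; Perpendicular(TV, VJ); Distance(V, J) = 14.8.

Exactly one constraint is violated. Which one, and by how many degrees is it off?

Perpendicular(TV, VJ) — off by 3.00°.

L = (0.00, 0.00) ✓; LR at 76.30° ✓; |LR| = 22.30 ✓; ∠LRK = 148.8° ✓; |RK| = 24.70 ✓; ∠RKB = 94.50° ✓; |KB| = 22.50 ✓; ∠KBW = 95.90° ✓; |BW| = 20.70 ✓; ∠BWT = 115.1° ✓; |WT| = 12.00 ✓; ∠(WT, TV) = 90.00° ✓; |TV| = 16.40 ✓; ∠(TV, VJ) = 93.00° ✗; |VJ| = 14.80 ✓.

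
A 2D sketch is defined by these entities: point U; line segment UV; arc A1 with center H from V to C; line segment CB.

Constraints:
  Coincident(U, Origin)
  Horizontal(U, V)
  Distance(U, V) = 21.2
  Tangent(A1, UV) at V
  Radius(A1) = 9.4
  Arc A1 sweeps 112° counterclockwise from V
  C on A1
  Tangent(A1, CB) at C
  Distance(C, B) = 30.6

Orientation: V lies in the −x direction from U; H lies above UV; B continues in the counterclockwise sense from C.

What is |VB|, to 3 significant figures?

41.4

On A1, V sits at bearing -90° from H; a 112° counterclockwise sweep puts C at bearing 22°, so C = H + 9.4·(cos 22°, sin 22°) = (-12.5, 12.9). Since A1 is tangent to CB there, HC ⟂ CB, so CB runs along (−sin 22°, cos 22°); with |CB| = 30.6, B = (-23.9, 41.3). Then |VB| = |B − V| = 41.4.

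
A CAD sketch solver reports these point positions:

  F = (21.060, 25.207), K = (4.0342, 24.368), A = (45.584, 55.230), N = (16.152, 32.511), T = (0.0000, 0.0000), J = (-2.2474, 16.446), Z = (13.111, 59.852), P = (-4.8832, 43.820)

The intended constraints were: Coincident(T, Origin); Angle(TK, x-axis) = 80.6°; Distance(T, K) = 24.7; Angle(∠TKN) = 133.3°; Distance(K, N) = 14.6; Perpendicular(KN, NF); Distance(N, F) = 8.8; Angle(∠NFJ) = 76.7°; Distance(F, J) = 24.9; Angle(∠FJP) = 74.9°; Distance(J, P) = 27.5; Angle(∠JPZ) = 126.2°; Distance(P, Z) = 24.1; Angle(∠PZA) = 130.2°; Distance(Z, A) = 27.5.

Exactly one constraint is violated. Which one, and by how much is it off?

Distance(Z, A) = 27.5 — off by 5.30.

T = (0.00, 0.00) ✓; TK at 80.60° ✓; |TK| = 24.70 ✓; ∠TKN = 133.3° ✓; |KN| = 14.60 ✓; ∠(KN, NF) = 90.00° ✓; |NF| = 8.800 ✓; ∠NFJ = 76.70° ✓; |FJ| = 24.90 ✓; ∠FJP = 74.90° ✓; |JP| = 27.50 ✓; ∠JPZ = 126.2° ✓; |PZ| = 24.10 ✓; ∠PZA = 130.2° ✓; |ZA| = 32.80 ✗.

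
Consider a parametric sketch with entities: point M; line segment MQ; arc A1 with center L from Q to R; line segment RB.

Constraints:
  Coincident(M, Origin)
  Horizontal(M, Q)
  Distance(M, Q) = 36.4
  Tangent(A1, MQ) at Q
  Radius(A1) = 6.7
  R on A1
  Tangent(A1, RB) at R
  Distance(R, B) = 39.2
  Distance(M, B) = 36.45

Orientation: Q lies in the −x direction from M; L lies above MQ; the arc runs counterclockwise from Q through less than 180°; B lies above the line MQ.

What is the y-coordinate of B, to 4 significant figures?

35.36

M is at the origin; M and Q share the same y with |MQ| = 36.4 and Q on the −x side, so Q = (-36.40, 0.000). The tangent condition forces LQ to be normal to MQ, so L = Q + (0, 6.7) = (-36.40, 6.700). Since LR ⟂ RB (tangency), |LB| = √(6.7² + 39.2²) = 39.77 regardless of where R sits on A1. So B lies on both circle(M, 36.45) and circle(L, 39.77); the above-MQ intersection is B = (-8.833, 35.36). R is the foot of the tangent from B: R = (-30.86, 2.936).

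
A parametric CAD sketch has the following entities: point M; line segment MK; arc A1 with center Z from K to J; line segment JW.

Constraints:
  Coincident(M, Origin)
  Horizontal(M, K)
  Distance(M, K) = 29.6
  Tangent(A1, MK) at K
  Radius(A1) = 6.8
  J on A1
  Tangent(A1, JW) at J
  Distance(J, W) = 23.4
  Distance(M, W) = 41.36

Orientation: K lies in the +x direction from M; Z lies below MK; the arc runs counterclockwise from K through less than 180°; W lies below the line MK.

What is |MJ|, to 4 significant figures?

24.30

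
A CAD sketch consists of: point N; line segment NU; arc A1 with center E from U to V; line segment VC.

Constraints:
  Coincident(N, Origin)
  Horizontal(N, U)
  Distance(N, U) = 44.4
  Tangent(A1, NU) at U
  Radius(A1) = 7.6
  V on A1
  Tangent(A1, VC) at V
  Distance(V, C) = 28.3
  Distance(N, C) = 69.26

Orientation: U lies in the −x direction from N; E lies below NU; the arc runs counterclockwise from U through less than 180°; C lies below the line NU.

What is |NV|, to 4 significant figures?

51.69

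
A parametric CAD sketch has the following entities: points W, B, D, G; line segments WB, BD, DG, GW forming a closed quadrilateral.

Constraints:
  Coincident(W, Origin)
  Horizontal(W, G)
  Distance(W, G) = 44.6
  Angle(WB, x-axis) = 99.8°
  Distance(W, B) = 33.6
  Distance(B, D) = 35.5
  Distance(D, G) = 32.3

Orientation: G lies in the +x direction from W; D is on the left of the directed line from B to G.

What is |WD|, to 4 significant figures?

41.04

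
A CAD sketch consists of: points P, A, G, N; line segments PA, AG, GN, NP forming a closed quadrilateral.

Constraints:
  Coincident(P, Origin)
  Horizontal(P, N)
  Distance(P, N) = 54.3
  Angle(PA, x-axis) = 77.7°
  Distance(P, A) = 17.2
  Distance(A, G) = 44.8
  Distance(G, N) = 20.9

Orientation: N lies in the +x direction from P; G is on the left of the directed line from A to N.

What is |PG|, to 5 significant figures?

52.334

Checks: |AG| = 44.80 ✓; |GN| = 20.90 ✓.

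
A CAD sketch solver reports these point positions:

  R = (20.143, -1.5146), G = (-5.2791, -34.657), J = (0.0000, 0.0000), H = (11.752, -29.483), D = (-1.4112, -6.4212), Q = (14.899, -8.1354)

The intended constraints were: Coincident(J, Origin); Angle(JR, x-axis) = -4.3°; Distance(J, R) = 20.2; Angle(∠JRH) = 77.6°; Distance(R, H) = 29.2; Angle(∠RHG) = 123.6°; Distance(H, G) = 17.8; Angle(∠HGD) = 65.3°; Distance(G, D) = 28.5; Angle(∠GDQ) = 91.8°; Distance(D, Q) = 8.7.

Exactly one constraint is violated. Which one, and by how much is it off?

Distance(D, Q) = 8.7 — off by 7.70.

J = (0.00, 0.00) ✓; JR at -4.300° ✓; |JR| = 20.20 ✓; ∠JRH = 77.60° ✓; |RH| = 29.20 ✓; ∠RHG = 123.6° ✓; |HG| = 17.80 ✓; ∠HGD = 65.30° ✓; |GD| = 28.50 ✓; ∠GDQ = 91.80° ✓; |DQ| = 16.40 ✗.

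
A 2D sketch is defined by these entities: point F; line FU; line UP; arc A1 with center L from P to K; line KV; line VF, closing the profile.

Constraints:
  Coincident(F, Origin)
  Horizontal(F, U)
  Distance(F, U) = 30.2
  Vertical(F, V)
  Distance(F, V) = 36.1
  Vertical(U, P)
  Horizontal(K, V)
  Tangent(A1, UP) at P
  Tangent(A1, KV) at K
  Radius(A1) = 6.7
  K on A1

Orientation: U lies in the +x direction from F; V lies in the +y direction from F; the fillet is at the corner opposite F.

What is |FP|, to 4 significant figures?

42.15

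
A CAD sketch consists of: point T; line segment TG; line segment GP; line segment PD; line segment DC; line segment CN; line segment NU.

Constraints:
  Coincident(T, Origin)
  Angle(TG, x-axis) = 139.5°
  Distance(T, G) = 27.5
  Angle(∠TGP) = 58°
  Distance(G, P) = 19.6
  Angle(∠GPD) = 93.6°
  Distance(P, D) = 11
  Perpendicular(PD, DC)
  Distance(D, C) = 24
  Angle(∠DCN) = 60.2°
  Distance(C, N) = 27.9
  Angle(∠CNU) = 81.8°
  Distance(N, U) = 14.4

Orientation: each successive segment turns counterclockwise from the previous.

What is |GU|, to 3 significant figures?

21.0

∠DCN = 60.2° gives CN at -162° from the x-axis; with |CN| = 27.9, N = (-34.6, 11.2). ∠CNU = 81.8° gives NU at -64.1° from the x-axis; with |NU| = 14.4, U = (-28.3, -1.80). Then |GU| = |U − G| = 21.0.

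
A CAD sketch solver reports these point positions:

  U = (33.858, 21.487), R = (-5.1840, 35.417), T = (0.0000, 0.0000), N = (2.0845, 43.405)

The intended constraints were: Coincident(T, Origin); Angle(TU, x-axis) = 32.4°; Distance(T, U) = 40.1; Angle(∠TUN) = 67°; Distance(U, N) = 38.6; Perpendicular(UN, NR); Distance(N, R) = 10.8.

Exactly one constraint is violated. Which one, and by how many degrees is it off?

Perpendicular(UN, NR) — off by 7.70°.

T = (0.00, 0.00) ✓; TU at 32.40° ✓; |TU| = 40.10 ✓; ∠TUN = 67.00° ✓; |UN| = 38.60 ✓; ∠(UN, NR) = 82.30° ✗; |NR| = 10.80 ✓.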